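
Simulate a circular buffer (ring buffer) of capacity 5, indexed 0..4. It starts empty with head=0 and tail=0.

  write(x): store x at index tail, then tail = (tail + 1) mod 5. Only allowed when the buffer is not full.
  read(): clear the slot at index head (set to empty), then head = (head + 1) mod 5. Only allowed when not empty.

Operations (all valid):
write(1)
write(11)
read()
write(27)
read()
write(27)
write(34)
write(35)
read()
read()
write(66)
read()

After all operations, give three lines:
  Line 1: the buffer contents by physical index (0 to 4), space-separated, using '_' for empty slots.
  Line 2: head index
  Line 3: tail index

write(1): buf=[1 _ _ _ _], head=0, tail=1, size=1
write(11): buf=[1 11 _ _ _], head=0, tail=2, size=2
read(): buf=[_ 11 _ _ _], head=1, tail=2, size=1
write(27): buf=[_ 11 27 _ _], head=1, tail=3, size=2
read(): buf=[_ _ 27 _ _], head=2, tail=3, size=1
write(27): buf=[_ _ 27 27 _], head=2, tail=4, size=2
write(34): buf=[_ _ 27 27 34], head=2, tail=0, size=3
write(35): buf=[35 _ 27 27 34], head=2, tail=1, size=4
read(): buf=[35 _ _ 27 34], head=3, tail=1, size=3
read(): buf=[35 _ _ _ 34], head=4, tail=1, size=2
write(66): buf=[35 66 _ _ 34], head=4, tail=2, size=3
read(): buf=[35 66 _ _ _], head=0, tail=2, size=2

Answer: 35 66 _ _ _
0
2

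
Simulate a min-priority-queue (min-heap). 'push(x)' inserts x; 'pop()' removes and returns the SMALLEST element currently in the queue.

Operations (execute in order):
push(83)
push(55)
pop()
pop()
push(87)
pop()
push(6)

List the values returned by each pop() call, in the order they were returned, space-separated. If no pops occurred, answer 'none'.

push(83): heap contents = [83]
push(55): heap contents = [55, 83]
pop() → 55: heap contents = [83]
pop() → 83: heap contents = []
push(87): heap contents = [87]
pop() → 87: heap contents = []
push(6): heap contents = [6]

Answer: 55 83 87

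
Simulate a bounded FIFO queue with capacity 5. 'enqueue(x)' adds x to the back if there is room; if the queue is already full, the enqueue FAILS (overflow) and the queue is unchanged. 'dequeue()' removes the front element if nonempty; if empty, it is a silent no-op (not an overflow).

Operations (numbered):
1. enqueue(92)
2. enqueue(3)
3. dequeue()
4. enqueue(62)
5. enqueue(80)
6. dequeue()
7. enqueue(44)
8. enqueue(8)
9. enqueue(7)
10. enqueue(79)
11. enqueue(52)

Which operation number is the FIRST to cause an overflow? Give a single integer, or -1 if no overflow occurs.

Answer: 10

Derivation:
1. enqueue(92): size=1
2. enqueue(3): size=2
3. dequeue(): size=1
4. enqueue(62): size=2
5. enqueue(80): size=3
6. dequeue(): size=2
7. enqueue(44): size=3
8. enqueue(8): size=4
9. enqueue(7): size=5
10. enqueue(79): size=5=cap → OVERFLOW (fail)
11. enqueue(52): size=5=cap → OVERFLOW (fail)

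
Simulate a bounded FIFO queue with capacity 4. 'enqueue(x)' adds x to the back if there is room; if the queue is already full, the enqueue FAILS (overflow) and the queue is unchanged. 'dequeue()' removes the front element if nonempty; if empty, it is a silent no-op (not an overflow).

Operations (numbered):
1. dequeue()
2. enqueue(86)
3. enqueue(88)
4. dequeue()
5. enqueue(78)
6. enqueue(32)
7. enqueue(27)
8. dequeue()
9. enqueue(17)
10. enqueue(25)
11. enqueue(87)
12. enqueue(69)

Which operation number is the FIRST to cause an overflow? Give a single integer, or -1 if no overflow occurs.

Answer: 10

Derivation:
1. dequeue(): empty, no-op, size=0
2. enqueue(86): size=1
3. enqueue(88): size=2
4. dequeue(): size=1
5. enqueue(78): size=2
6. enqueue(32): size=3
7. enqueue(27): size=4
8. dequeue(): size=3
9. enqueue(17): size=4
10. enqueue(25): size=4=cap → OVERFLOW (fail)
11. enqueue(87): size=4=cap → OVERFLOW (fail)
12. enqueue(69): size=4=cap → OVERFLOW (fail)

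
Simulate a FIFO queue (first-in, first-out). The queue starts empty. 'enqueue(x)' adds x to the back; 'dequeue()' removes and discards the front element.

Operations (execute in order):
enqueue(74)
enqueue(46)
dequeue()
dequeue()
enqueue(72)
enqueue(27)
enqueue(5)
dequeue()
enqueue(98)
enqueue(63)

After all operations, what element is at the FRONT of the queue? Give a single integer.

enqueue(74): queue = [74]
enqueue(46): queue = [74, 46]
dequeue(): queue = [46]
dequeue(): queue = []
enqueue(72): queue = [72]
enqueue(27): queue = [72, 27]
enqueue(5): queue = [72, 27, 5]
dequeue(): queue = [27, 5]
enqueue(98): queue = [27, 5, 98]
enqueue(63): queue = [27, 5, 98, 63]

Answer: 27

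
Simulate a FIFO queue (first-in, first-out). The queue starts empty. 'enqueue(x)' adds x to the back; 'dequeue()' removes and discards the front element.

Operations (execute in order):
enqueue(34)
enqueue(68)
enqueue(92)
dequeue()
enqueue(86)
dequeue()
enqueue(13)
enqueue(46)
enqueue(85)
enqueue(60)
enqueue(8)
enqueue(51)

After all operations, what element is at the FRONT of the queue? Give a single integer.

enqueue(34): queue = [34]
enqueue(68): queue = [34, 68]
enqueue(92): queue = [34, 68, 92]
dequeue(): queue = [68, 92]
enqueue(86): queue = [68, 92, 86]
dequeue(): queue = [92, 86]
enqueue(13): queue = [92, 86, 13]
enqueue(46): queue = [92, 86, 13, 46]
enqueue(85): queue = [92, 86, 13, 46, 85]
enqueue(60): queue = [92, 86, 13, 46, 85, 60]
enqueue(8): queue = [92, 86, 13, 46, 85, 60, 8]
enqueue(51): queue = [92, 86, 13, 46, 85, 60, 8, 51]

Answer: 92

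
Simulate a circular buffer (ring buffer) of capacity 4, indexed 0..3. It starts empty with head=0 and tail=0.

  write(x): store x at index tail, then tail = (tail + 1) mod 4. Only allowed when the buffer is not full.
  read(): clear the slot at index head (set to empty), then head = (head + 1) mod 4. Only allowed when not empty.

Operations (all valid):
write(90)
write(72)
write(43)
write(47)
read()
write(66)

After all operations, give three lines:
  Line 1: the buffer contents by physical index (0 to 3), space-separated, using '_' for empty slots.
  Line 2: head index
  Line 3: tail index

write(90): buf=[90 _ _ _], head=0, tail=1, size=1
write(72): buf=[90 72 _ _], head=0, tail=2, size=2
write(43): buf=[90 72 43 _], head=0, tail=3, size=3
write(47): buf=[90 72 43 47], head=0, tail=0, size=4
read(): buf=[_ 72 43 47], head=1, tail=0, size=3
write(66): buf=[66 72 43 47], head=1, tail=1, size=4

Answer: 66 72 43 47
1
1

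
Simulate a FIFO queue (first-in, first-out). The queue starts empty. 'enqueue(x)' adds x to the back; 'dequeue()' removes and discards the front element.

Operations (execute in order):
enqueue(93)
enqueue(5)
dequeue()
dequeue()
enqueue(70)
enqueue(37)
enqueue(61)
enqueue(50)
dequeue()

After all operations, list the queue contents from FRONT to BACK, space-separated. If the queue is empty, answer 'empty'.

Answer: 37 61 50

Derivation:
enqueue(93): [93]
enqueue(5): [93, 5]
dequeue(): [5]
dequeue(): []
enqueue(70): [70]
enqueue(37): [70, 37]
enqueue(61): [70, 37, 61]
enqueue(50): [70, 37, 61, 50]
dequeue(): [37, 61, 50]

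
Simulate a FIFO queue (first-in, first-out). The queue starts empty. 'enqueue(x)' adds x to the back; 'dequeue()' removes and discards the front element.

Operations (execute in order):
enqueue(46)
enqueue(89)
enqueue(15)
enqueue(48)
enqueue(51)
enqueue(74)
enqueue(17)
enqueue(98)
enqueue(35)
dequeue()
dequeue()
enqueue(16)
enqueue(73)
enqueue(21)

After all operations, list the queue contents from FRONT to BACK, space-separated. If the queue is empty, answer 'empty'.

Answer: 15 48 51 74 17 98 35 16 73 21

Derivation:
enqueue(46): [46]
enqueue(89): [46, 89]
enqueue(15): [46, 89, 15]
enqueue(48): [46, 89, 15, 48]
enqueue(51): [46, 89, 15, 48, 51]
enqueue(74): [46, 89, 15, 48, 51, 74]
enqueue(17): [46, 89, 15, 48, 51, 74, 17]
enqueue(98): [46, 89, 15, 48, 51, 74, 17, 98]
enqueue(35): [46, 89, 15, 48, 51, 74, 17, 98, 35]
dequeue(): [89, 15, 48, 51, 74, 17, 98, 35]
dequeue(): [15, 48, 51, 74, 17, 98, 35]
enqueue(16): [15, 48, 51, 74, 17, 98, 35, 16]
enqueue(73): [15, 48, 51, 74, 17, 98, 35, 16, 73]
enqueue(21): [15, 48, 51, 74, 17, 98, 35, 16, 73, 21]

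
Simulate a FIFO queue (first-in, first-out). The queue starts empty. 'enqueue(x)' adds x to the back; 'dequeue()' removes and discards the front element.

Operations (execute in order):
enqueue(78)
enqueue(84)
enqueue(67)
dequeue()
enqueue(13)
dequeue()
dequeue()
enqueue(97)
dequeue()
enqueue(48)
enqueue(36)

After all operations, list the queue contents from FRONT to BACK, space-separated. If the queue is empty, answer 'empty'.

enqueue(78): [78]
enqueue(84): [78, 84]
enqueue(67): [78, 84, 67]
dequeue(): [84, 67]
enqueue(13): [84, 67, 13]
dequeue(): [67, 13]
dequeue(): [13]
enqueue(97): [13, 97]
dequeue(): [97]
enqueue(48): [97, 48]
enqueue(36): [97, 48, 36]

Answer: 97 48 36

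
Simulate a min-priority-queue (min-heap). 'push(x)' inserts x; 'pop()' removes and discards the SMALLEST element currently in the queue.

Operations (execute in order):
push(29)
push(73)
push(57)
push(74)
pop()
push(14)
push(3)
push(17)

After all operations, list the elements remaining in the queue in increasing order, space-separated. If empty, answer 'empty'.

push(29): heap contents = [29]
push(73): heap contents = [29, 73]
push(57): heap contents = [29, 57, 73]
push(74): heap contents = [29, 57, 73, 74]
pop() → 29: heap contents = [57, 73, 74]
push(14): heap contents = [14, 57, 73, 74]
push(3): heap contents = [3, 14, 57, 73, 74]
push(17): heap contents = [3, 14, 17, 57, 73, 74]

Answer: 3 14 17 57 73 74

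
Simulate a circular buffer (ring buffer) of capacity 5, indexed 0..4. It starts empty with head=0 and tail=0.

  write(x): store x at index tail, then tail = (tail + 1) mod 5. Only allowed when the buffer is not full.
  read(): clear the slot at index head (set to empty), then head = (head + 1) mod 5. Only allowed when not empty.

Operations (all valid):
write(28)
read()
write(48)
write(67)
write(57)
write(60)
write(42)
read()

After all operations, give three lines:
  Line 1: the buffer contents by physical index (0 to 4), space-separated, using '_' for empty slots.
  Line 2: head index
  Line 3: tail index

Answer: 42 _ 67 57 60
2
1

Derivation:
write(28): buf=[28 _ _ _ _], head=0, tail=1, size=1
read(): buf=[_ _ _ _ _], head=1, tail=1, size=0
write(48): buf=[_ 48 _ _ _], head=1, tail=2, size=1
write(67): buf=[_ 48 67 _ _], head=1, tail=3, size=2
write(57): buf=[_ 48 67 57 _], head=1, tail=4, size=3
write(60): buf=[_ 48 67 57 60], head=1, tail=0, size=4
write(42): buf=[42 48 67 57 60], head=1, tail=1, size=5
read(): buf=[42 _ 67 57 60], head=2, tail=1, size=4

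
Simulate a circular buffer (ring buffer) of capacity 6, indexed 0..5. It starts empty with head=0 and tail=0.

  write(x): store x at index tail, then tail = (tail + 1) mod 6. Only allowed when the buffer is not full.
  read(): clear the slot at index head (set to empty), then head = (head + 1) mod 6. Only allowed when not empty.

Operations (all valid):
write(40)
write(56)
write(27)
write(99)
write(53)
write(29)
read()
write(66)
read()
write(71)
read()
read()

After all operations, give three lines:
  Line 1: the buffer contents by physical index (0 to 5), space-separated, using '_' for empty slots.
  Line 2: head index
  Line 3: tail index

Answer: 66 71 _ _ 53 29
4
2

Derivation:
write(40): buf=[40 _ _ _ _ _], head=0, tail=1, size=1
write(56): buf=[40 56 _ _ _ _], head=0, tail=2, size=2
write(27): buf=[40 56 27 _ _ _], head=0, tail=3, size=3
write(99): buf=[40 56 27 99 _ _], head=0, tail=4, size=4
write(53): buf=[40 56 27 99 53 _], head=0, tail=5, size=5
write(29): buf=[40 56 27 99 53 29], head=0, tail=0, size=6
read(): buf=[_ 56 27 99 53 29], head=1, tail=0, size=5
write(66): buf=[66 56 27 99 53 29], head=1, tail=1, size=6
read(): buf=[66 _ 27 99 53 29], head=2, tail=1, size=5
write(71): buf=[66 71 27 99 53 29], head=2, tail=2, size=6
read(): buf=[66 71 _ 99 53 29], head=3, tail=2, size=5
read(): buf=[66 71 _ _ 53 29], head=4, tail=2, size=4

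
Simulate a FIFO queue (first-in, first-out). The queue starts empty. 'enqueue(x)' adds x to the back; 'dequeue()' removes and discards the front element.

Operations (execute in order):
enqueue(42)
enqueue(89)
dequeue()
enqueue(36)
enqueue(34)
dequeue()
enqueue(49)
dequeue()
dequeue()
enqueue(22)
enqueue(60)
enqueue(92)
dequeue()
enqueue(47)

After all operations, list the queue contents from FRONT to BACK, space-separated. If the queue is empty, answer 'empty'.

Answer: 22 60 92 47

Derivation:
enqueue(42): [42]
enqueue(89): [42, 89]
dequeue(): [89]
enqueue(36): [89, 36]
enqueue(34): [89, 36, 34]
dequeue(): [36, 34]
enqueue(49): [36, 34, 49]
dequeue(): [34, 49]
dequeue(): [49]
enqueue(22): [49, 22]
enqueue(60): [49, 22, 60]
enqueue(92): [49, 22, 60, 92]
dequeue(): [22, 60, 92]
enqueue(47): [22, 60, 92, 47]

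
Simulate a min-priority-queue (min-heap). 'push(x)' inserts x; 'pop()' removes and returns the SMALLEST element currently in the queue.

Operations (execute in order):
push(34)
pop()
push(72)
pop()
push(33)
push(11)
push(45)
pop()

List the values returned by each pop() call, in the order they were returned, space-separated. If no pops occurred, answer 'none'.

Answer: 34 72 11

Derivation:
push(34): heap contents = [34]
pop() → 34: heap contents = []
push(72): heap contents = [72]
pop() → 72: heap contents = []
push(33): heap contents = [33]
push(11): heap contents = [11, 33]
push(45): heap contents = [11, 33, 45]
pop() → 11: heap contents = [33, 45]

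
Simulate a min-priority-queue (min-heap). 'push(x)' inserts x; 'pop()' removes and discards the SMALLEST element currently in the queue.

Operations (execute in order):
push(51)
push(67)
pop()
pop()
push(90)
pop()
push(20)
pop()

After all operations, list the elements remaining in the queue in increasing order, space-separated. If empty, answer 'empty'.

Answer: empty

Derivation:
push(51): heap contents = [51]
push(67): heap contents = [51, 67]
pop() → 51: heap contents = [67]
pop() → 67: heap contents = []
push(90): heap contents = [90]
pop() → 90: heap contents = []
push(20): heap contents = [20]
pop() → 20: heap contents = []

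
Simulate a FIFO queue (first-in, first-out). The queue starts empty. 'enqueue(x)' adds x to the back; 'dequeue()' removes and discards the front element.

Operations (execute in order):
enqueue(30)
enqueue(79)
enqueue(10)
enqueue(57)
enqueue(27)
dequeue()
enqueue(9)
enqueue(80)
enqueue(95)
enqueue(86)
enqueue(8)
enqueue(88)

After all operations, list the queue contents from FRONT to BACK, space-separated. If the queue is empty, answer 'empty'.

Answer: 79 10 57 27 9 80 95 86 8 88

Derivation:
enqueue(30): [30]
enqueue(79): [30, 79]
enqueue(10): [30, 79, 10]
enqueue(57): [30, 79, 10, 57]
enqueue(27): [30, 79, 10, 57, 27]
dequeue(): [79, 10, 57, 27]
enqueue(9): [79, 10, 57, 27, 9]
enqueue(80): [79, 10, 57, 27, 9, 80]
enqueue(95): [79, 10, 57, 27, 9, 80, 95]
enqueue(86): [79, 10, 57, 27, 9, 80, 95, 86]
enqueue(8): [79, 10, 57, 27, 9, 80, 95, 86, 8]
enqueue(88): [79, 10, 57, 27, 9, 80, 95, 86, 8, 88]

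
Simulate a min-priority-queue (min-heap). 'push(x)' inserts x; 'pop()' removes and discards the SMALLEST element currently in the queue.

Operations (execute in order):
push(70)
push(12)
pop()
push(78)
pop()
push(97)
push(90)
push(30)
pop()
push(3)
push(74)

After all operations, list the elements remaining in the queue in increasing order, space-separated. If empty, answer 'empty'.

push(70): heap contents = [70]
push(12): heap contents = [12, 70]
pop() → 12: heap contents = [70]
push(78): heap contents = [70, 78]
pop() → 70: heap contents = [78]
push(97): heap contents = [78, 97]
push(90): heap contents = [78, 90, 97]
push(30): heap contents = [30, 78, 90, 97]
pop() → 30: heap contents = [78, 90, 97]
push(3): heap contents = [3, 78, 90, 97]
push(74): heap contents = [3, 74, 78, 90, 97]

Answer: 3 74 78 90 97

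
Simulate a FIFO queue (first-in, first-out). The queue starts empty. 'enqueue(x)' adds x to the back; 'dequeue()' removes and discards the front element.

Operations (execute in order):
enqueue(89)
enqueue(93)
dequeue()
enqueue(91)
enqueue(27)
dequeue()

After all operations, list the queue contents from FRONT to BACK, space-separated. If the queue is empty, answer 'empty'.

enqueue(89): [89]
enqueue(93): [89, 93]
dequeue(): [93]
enqueue(91): [93, 91]
enqueue(27): [93, 91, 27]
dequeue(): [91, 27]

Answer: 91 27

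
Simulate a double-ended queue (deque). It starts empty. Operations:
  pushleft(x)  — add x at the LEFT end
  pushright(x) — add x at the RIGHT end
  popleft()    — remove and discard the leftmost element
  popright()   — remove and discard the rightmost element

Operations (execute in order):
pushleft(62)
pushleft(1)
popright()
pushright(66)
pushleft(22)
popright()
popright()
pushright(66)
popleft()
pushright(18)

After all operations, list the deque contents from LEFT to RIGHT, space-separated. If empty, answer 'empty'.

pushleft(62): [62]
pushleft(1): [1, 62]
popright(): [1]
pushright(66): [1, 66]
pushleft(22): [22, 1, 66]
popright(): [22, 1]
popright(): [22]
pushright(66): [22, 66]
popleft(): [66]
pushright(18): [66, 18]

Answer: 66 18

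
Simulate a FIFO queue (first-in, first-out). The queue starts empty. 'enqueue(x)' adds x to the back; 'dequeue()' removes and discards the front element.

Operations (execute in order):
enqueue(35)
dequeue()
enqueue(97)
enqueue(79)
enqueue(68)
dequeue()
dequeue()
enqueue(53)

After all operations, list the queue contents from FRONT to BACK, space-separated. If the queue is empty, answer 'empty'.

Answer: 68 53

Derivation:
enqueue(35): [35]
dequeue(): []
enqueue(97): [97]
enqueue(79): [97, 79]
enqueue(68): [97, 79, 68]
dequeue(): [79, 68]
dequeue(): [68]
enqueue(53): [68, 53]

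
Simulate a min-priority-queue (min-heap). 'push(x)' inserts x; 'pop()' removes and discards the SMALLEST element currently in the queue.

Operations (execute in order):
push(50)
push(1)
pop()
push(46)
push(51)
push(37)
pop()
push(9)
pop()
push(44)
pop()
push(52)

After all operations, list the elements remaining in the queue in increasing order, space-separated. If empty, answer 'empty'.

push(50): heap contents = [50]
push(1): heap contents = [1, 50]
pop() → 1: heap contents = [50]
push(46): heap contents = [46, 50]
push(51): heap contents = [46, 50, 51]
push(37): heap contents = [37, 46, 50, 51]
pop() → 37: heap contents = [46, 50, 51]
push(9): heap contents = [9, 46, 50, 51]
pop() → 9: heap contents = [46, 50, 51]
push(44): heap contents = [44, 46, 50, 51]
pop() → 44: heap contents = [46, 50, 51]
push(52): heap contents = [46, 50, 51, 52]

Answer: 46 50 51 52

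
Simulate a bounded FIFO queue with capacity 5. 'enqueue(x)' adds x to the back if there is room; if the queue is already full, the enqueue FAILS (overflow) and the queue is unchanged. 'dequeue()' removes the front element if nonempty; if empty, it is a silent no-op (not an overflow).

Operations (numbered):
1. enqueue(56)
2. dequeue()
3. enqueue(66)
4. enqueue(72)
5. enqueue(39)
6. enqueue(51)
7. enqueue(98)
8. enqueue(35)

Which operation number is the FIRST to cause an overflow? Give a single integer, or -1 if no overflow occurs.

Answer: 8

Derivation:
1. enqueue(56): size=1
2. dequeue(): size=0
3. enqueue(66): size=1
4. enqueue(72): size=2
5. enqueue(39): size=3
6. enqueue(51): size=4
7. enqueue(98): size=5
8. enqueue(35): size=5=cap → OVERFLOW (fail)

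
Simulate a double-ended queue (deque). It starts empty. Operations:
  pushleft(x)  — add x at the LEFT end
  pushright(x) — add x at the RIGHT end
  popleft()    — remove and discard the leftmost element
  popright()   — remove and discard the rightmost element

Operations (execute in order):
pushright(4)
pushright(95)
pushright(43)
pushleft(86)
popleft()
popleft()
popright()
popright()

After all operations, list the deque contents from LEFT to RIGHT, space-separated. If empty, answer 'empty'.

Answer: empty

Derivation:
pushright(4): [4]
pushright(95): [4, 95]
pushright(43): [4, 95, 43]
pushleft(86): [86, 4, 95, 43]
popleft(): [4, 95, 43]
popleft(): [95, 43]
popright(): [95]
popright(): []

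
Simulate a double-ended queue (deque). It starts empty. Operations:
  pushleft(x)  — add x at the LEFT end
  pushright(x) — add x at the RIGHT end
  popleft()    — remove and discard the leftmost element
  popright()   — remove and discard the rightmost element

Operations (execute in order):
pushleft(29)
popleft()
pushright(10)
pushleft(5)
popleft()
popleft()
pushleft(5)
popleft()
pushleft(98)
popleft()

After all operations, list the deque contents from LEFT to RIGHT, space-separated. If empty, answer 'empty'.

Answer: empty

Derivation:
pushleft(29): [29]
popleft(): []
pushright(10): [10]
pushleft(5): [5, 10]
popleft(): [10]
popleft(): []
pushleft(5): [5]
popleft(): []
pushleft(98): [98]
popleft(): []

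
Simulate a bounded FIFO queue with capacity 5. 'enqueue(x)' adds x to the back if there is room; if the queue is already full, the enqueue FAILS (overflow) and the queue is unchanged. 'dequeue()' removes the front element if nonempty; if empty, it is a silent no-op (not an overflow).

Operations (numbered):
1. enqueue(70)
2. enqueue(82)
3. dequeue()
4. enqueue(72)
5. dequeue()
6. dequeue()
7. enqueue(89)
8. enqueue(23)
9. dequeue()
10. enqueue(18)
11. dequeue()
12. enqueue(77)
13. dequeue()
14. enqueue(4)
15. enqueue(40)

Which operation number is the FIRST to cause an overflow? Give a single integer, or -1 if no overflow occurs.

1. enqueue(70): size=1
2. enqueue(82): size=2
3. dequeue(): size=1
4. enqueue(72): size=2
5. dequeue(): size=1
6. dequeue(): size=0
7. enqueue(89): size=1
8. enqueue(23): size=2
9. dequeue(): size=1
10. enqueue(18): size=2
11. dequeue(): size=1
12. enqueue(77): size=2
13. dequeue(): size=1
14. enqueue(4): size=2
15. enqueue(40): size=3

Answer: -1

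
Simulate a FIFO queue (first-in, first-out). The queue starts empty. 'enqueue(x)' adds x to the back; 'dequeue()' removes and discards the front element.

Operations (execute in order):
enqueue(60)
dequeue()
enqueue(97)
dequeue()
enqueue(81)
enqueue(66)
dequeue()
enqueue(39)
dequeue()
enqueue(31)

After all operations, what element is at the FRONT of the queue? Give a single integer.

enqueue(60): queue = [60]
dequeue(): queue = []
enqueue(97): queue = [97]
dequeue(): queue = []
enqueue(81): queue = [81]
enqueue(66): queue = [81, 66]
dequeue(): queue = [66]
enqueue(39): queue = [66, 39]
dequeue(): queue = [39]
enqueue(31): queue = [39, 31]

Answer: 39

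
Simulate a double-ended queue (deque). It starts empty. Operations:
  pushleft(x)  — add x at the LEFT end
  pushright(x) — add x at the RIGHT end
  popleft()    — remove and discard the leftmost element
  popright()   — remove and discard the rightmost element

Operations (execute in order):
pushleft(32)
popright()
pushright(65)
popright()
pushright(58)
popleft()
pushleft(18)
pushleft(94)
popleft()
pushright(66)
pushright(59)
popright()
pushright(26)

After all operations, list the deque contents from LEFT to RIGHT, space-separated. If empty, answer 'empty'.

Answer: 18 66 26

Derivation:
pushleft(32): [32]
popright(): []
pushright(65): [65]
popright(): []
pushright(58): [58]
popleft(): []
pushleft(18): [18]
pushleft(94): [94, 18]
popleft(): [18]
pushright(66): [18, 66]
pushright(59): [18, 66, 59]
popright(): [18, 66]
pushright(26): [18, 66, 26]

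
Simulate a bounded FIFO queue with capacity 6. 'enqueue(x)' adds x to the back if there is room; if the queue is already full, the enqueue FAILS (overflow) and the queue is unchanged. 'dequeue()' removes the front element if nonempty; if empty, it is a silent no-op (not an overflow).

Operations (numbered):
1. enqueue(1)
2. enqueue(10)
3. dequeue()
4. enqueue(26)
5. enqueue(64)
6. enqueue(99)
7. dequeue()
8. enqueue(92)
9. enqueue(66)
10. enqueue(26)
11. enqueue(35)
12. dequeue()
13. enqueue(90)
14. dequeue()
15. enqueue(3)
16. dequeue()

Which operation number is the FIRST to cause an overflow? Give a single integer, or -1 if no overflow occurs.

Answer: 11

Derivation:
1. enqueue(1): size=1
2. enqueue(10): size=2
3. dequeue(): size=1
4. enqueue(26): size=2
5. enqueue(64): size=3
6. enqueue(99): size=4
7. dequeue(): size=3
8. enqueue(92): size=4
9. enqueue(66): size=5
10. enqueue(26): size=6
11. enqueue(35): size=6=cap → OVERFLOW (fail)
12. dequeue(): size=5
13. enqueue(90): size=6
14. dequeue(): size=5
15. enqueue(3): size=6
16. dequeue(): size=5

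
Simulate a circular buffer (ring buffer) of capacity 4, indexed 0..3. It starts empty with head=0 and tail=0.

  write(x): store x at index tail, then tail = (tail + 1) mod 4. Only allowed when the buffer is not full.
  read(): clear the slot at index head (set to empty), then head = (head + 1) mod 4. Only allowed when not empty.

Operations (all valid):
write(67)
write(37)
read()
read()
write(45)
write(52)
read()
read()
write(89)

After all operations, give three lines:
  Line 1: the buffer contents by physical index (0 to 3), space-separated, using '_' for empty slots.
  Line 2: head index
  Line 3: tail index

write(67): buf=[67 _ _ _], head=0, tail=1, size=1
write(37): buf=[67 37 _ _], head=0, tail=2, size=2
read(): buf=[_ 37 _ _], head=1, tail=2, size=1
read(): buf=[_ _ _ _], head=2, tail=2, size=0
write(45): buf=[_ _ 45 _], head=2, tail=3, size=1
write(52): buf=[_ _ 45 52], head=2, tail=0, size=2
read(): buf=[_ _ _ 52], head=3, tail=0, size=1
read(): buf=[_ _ _ _], head=0, tail=0, size=0
write(89): buf=[89 _ _ _], head=0, tail=1, size=1

Answer: 89 _ _ _
0
1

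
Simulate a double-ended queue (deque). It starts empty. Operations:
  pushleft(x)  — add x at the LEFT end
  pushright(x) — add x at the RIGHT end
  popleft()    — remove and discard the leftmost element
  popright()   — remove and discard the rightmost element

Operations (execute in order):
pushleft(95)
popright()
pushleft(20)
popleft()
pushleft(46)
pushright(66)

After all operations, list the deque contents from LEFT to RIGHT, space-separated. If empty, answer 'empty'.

pushleft(95): [95]
popright(): []
pushleft(20): [20]
popleft(): []
pushleft(46): [46]
pushright(66): [46, 66]

Answer: 46 66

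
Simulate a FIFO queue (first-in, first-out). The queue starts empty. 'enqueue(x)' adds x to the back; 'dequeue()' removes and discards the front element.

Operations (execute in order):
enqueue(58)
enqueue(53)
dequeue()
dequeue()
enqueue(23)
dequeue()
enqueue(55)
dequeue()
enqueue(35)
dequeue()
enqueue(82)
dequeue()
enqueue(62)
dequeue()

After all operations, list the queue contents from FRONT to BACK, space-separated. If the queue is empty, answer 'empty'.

enqueue(58): [58]
enqueue(53): [58, 53]
dequeue(): [53]
dequeue(): []
enqueue(23): [23]
dequeue(): []
enqueue(55): [55]
dequeue(): []
enqueue(35): [35]
dequeue(): []
enqueue(82): [82]
dequeue(): []
enqueue(62): [62]
dequeue(): []

Answer: empty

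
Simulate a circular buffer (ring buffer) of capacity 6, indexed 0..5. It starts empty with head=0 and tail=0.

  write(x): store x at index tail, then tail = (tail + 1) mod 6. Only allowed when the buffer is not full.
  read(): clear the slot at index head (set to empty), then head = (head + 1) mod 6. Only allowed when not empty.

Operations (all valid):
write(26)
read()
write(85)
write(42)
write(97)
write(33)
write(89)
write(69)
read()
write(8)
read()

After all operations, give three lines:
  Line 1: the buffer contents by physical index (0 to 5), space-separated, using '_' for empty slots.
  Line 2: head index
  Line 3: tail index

write(26): buf=[26 _ _ _ _ _], head=0, tail=1, size=1
read(): buf=[_ _ _ _ _ _], head=1, tail=1, size=0
write(85): buf=[_ 85 _ _ _ _], head=1, tail=2, size=1
write(42): buf=[_ 85 42 _ _ _], head=1, tail=3, size=2
write(97): buf=[_ 85 42 97 _ _], head=1, tail=4, size=3
write(33): buf=[_ 85 42 97 33 _], head=1, tail=5, size=4
write(89): buf=[_ 85 42 97 33 89], head=1, tail=0, size=5
write(69): buf=[69 85 42 97 33 89], head=1, tail=1, size=6
read(): buf=[69 _ 42 97 33 89], head=2, tail=1, size=5
write(8): buf=[69 8 42 97 33 89], head=2, tail=2, size=6
read(): buf=[69 8 _ 97 33 89], head=3, tail=2, size=5

Answer: 69 8 _ 97 33 89
3
2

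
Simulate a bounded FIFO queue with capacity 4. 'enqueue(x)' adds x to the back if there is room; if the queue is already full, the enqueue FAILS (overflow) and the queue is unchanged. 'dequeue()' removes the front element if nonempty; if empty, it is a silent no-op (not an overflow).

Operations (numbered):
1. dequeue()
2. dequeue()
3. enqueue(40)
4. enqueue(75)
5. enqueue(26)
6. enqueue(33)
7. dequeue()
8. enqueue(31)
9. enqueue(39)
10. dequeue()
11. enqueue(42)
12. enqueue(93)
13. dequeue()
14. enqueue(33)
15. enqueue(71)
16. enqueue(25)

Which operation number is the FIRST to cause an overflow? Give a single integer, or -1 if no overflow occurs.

1. dequeue(): empty, no-op, size=0
2. dequeue(): empty, no-op, size=0
3. enqueue(40): size=1
4. enqueue(75): size=2
5. enqueue(26): size=3
6. enqueue(33): size=4
7. dequeue(): size=3
8. enqueue(31): size=4
9. enqueue(39): size=4=cap → OVERFLOW (fail)
10. dequeue(): size=3
11. enqueue(42): size=4
12. enqueue(93): size=4=cap → OVERFLOW (fail)
13. dequeue(): size=3
14. enqueue(33): size=4
15. enqueue(71): size=4=cap → OVERFLOW (fail)
16. enqueue(25): size=4=cap → OVERFLOW (fail)

Answer: 9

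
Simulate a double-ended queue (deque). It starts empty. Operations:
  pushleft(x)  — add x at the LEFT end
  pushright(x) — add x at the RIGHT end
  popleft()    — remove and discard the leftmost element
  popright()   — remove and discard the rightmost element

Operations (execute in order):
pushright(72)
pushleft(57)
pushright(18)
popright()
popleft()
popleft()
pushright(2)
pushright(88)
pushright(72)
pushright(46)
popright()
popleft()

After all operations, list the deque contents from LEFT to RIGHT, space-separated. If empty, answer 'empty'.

pushright(72): [72]
pushleft(57): [57, 72]
pushright(18): [57, 72, 18]
popright(): [57, 72]
popleft(): [72]
popleft(): []
pushright(2): [2]
pushright(88): [2, 88]
pushright(72): [2, 88, 72]
pushright(46): [2, 88, 72, 46]
popright(): [2, 88, 72]
popleft(): [88, 72]

Answer: 88 72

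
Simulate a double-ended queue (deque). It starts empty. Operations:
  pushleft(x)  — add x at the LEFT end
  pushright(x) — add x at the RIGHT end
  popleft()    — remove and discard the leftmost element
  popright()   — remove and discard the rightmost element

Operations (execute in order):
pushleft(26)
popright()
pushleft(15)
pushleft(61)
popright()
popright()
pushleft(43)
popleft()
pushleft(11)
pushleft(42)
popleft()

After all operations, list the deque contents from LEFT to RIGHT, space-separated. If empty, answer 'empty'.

Answer: 11

Derivation:
pushleft(26): [26]
popright(): []
pushleft(15): [15]
pushleft(61): [61, 15]
popright(): [61]
popright(): []
pushleft(43): [43]
popleft(): []
pushleft(11): [11]
pushleft(42): [42, 11]
popleft(): [11]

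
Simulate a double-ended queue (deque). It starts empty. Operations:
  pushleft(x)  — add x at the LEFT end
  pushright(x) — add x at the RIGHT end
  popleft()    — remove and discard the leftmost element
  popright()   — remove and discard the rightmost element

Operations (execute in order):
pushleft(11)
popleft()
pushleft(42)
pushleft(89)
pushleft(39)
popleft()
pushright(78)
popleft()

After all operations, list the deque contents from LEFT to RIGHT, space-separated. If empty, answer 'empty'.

Answer: 42 78

Derivation:
pushleft(11): [11]
popleft(): []
pushleft(42): [42]
pushleft(89): [89, 42]
pushleft(39): [39, 89, 42]
popleft(): [89, 42]
pushright(78): [89, 42, 78]
popleft(): [42, 78]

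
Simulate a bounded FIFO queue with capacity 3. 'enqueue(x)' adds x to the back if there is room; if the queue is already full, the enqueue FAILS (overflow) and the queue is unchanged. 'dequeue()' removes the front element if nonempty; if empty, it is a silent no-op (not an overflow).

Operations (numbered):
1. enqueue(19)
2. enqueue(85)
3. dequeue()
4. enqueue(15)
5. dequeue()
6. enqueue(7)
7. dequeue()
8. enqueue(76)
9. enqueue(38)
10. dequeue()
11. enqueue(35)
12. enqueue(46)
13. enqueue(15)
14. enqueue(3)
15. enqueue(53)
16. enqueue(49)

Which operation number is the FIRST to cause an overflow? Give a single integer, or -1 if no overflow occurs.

1. enqueue(19): size=1
2. enqueue(85): size=2
3. dequeue(): size=1
4. enqueue(15): size=2
5. dequeue(): size=1
6. enqueue(7): size=2
7. dequeue(): size=1
8. enqueue(76): size=2
9. enqueue(38): size=3
10. dequeue(): size=2
11. enqueue(35): size=3
12. enqueue(46): size=3=cap → OVERFLOW (fail)
13. enqueue(15): size=3=cap → OVERFLOW (fail)
14. enqueue(3): size=3=cap → OVERFLOW (fail)
15. enqueue(53): size=3=cap → OVERFLOW (fail)
16. enqueue(49): size=3=cap → OVERFLOW (fail)

Answer: 12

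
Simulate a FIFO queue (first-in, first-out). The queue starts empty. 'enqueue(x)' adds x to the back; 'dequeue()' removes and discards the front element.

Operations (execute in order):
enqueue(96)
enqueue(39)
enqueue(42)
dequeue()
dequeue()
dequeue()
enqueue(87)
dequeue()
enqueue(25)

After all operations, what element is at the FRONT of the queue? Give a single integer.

enqueue(96): queue = [96]
enqueue(39): queue = [96, 39]
enqueue(42): queue = [96, 39, 42]
dequeue(): queue = [39, 42]
dequeue(): queue = [42]
dequeue(): queue = []
enqueue(87): queue = [87]
dequeue(): queue = []
enqueue(25): queue = [25]

Answer: 25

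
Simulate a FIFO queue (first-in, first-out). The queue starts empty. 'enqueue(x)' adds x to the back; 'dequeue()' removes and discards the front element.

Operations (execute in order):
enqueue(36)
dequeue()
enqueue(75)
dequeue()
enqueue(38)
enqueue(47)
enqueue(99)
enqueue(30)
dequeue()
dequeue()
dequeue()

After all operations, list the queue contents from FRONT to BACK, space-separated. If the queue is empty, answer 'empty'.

enqueue(36): [36]
dequeue(): []
enqueue(75): [75]
dequeue(): []
enqueue(38): [38]
enqueue(47): [38, 47]
enqueue(99): [38, 47, 99]
enqueue(30): [38, 47, 99, 30]
dequeue(): [47, 99, 30]
dequeue(): [99, 30]
dequeue(): [30]

Answer: 30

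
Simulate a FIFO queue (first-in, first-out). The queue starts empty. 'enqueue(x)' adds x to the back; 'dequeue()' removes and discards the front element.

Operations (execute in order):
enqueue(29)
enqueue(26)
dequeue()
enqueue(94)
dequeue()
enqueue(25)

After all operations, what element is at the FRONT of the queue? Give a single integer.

enqueue(29): queue = [29]
enqueue(26): queue = [29, 26]
dequeue(): queue = [26]
enqueue(94): queue = [26, 94]
dequeue(): queue = [94]
enqueue(25): queue = [94, 25]

Answer: 94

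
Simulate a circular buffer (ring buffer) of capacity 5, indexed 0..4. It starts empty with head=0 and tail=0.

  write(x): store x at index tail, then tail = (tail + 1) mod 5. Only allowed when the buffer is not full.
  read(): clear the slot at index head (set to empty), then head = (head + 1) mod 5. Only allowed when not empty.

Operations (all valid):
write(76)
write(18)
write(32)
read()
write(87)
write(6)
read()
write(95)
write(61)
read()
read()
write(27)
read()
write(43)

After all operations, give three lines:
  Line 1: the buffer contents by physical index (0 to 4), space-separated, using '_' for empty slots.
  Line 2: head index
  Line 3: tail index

write(76): buf=[76 _ _ _ _], head=0, tail=1, size=1
write(18): buf=[76 18 _ _ _], head=0, tail=2, size=2
write(32): buf=[76 18 32 _ _], head=0, tail=3, size=3
read(): buf=[_ 18 32 _ _], head=1, tail=3, size=2
write(87): buf=[_ 18 32 87 _], head=1, tail=4, size=3
write(6): buf=[_ 18 32 87 6], head=1, tail=0, size=4
read(): buf=[_ _ 32 87 6], head=2, tail=0, size=3
write(95): buf=[95 _ 32 87 6], head=2, tail=1, size=4
write(61): buf=[95 61 32 87 6], head=2, tail=2, size=5
read(): buf=[95 61 _ 87 6], head=3, tail=2, size=4
read(): buf=[95 61 _ _ 6], head=4, tail=2, size=3
write(27): buf=[95 61 27 _ 6], head=4, tail=3, size=4
read(): buf=[95 61 27 _ _], head=0, tail=3, size=3
write(43): buf=[95 61 27 43 _], head=0, tail=4, size=4

Answer: 95 61 27 43 _
0
4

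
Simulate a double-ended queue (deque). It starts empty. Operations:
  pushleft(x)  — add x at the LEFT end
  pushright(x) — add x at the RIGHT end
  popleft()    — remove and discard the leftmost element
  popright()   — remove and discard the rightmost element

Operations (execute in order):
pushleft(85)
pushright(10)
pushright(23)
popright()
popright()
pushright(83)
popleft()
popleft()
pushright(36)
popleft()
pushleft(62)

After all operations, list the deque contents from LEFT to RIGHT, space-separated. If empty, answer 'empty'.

pushleft(85): [85]
pushright(10): [85, 10]
pushright(23): [85, 10, 23]
popright(): [85, 10]
popright(): [85]
pushright(83): [85, 83]
popleft(): [83]
popleft(): []
pushright(36): [36]
popleft(): []
pushleft(62): [62]

Answer: 62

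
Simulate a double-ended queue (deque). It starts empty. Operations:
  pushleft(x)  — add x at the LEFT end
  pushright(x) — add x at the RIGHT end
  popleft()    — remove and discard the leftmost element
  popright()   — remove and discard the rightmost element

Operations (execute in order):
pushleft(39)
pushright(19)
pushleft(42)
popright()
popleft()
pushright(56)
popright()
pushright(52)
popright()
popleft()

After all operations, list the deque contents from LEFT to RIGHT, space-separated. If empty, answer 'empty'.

Answer: empty

Derivation:
pushleft(39): [39]
pushright(19): [39, 19]
pushleft(42): [42, 39, 19]
popright(): [42, 39]
popleft(): [39]
pushright(56): [39, 56]
popright(): [39]
pushright(52): [39, 52]
popright(): [39]
popleft(): []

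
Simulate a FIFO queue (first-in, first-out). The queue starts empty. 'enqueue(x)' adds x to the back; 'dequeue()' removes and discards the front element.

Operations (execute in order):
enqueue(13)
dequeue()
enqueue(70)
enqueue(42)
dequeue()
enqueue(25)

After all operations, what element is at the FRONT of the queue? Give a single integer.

Answer: 42

Derivation:
enqueue(13): queue = [13]
dequeue(): queue = []
enqueue(70): queue = [70]
enqueue(42): queue = [70, 42]
dequeue(): queue = [42]
enqueue(25): queue = [42, 25]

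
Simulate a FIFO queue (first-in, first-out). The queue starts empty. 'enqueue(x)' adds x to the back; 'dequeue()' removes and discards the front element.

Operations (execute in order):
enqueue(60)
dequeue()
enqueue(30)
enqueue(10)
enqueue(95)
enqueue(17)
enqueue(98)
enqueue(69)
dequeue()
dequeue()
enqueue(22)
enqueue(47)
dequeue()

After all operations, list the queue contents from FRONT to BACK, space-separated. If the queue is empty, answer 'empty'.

enqueue(60): [60]
dequeue(): []
enqueue(30): [30]
enqueue(10): [30, 10]
enqueue(95): [30, 10, 95]
enqueue(17): [30, 10, 95, 17]
enqueue(98): [30, 10, 95, 17, 98]
enqueue(69): [30, 10, 95, 17, 98, 69]
dequeue(): [10, 95, 17, 98, 69]
dequeue(): [95, 17, 98, 69]
enqueue(22): [95, 17, 98, 69, 22]
enqueue(47): [95, 17, 98, 69, 22, 47]
dequeue(): [17, 98, 69, 22, 47]

Answer: 17 98 69 22 47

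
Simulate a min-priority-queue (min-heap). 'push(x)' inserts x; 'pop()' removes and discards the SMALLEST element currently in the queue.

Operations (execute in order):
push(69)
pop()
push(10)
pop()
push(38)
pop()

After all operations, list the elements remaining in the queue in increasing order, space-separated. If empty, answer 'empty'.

Answer: empty

Derivation:
push(69): heap contents = [69]
pop() → 69: heap contents = []
push(10): heap contents = [10]
pop() → 10: heap contents = []
push(38): heap contents = [38]
pop() → 38: heap contents = []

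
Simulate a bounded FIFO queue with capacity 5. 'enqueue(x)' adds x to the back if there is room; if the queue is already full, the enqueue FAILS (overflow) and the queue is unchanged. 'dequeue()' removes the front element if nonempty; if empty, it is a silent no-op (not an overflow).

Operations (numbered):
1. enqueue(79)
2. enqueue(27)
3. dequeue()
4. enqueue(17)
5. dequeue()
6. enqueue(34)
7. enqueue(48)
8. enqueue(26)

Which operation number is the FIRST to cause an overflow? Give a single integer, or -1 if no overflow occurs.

1. enqueue(79): size=1
2. enqueue(27): size=2
3. dequeue(): size=1
4. enqueue(17): size=2
5. dequeue(): size=1
6. enqueue(34): size=2
7. enqueue(48): size=3
8. enqueue(26): size=4

Answer: -1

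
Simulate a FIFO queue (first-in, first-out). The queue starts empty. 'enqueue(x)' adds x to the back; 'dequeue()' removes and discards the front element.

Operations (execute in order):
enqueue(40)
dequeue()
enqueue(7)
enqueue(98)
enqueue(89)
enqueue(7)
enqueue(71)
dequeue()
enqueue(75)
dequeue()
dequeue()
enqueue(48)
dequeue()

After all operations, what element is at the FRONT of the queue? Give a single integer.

enqueue(40): queue = [40]
dequeue(): queue = []
enqueue(7): queue = [7]
enqueue(98): queue = [7, 98]
enqueue(89): queue = [7, 98, 89]
enqueue(7): queue = [7, 98, 89, 7]
enqueue(71): queue = [7, 98, 89, 7, 71]
dequeue(): queue = [98, 89, 7, 71]
enqueue(75): queue = [98, 89, 7, 71, 75]
dequeue(): queue = [89, 7, 71, 75]
dequeue(): queue = [7, 71, 75]
enqueue(48): queue = [7, 71, 75, 48]
dequeue(): queue = [71, 75, 48]

Answer: 71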